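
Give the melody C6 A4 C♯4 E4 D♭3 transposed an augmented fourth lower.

C6 becomes Gb5
A4 becomes Eb4
C#4 becomes G3
E4 becomes Bb3
Db3 becomes Abb2

Gb5 Eb4 G3 Bb3 Abb2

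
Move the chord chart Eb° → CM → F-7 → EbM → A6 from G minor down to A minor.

G minor down to A minor is a minor seventh; each chord root moves by that interval while the quality stays the same.
Eb°: root Eb down a minor seventh → F, giving F°.
CM: root C down a minor seventh → D, giving DM.
F-7: root F down a minor seventh → G, giving G-7.
EbM: root Eb down a minor seventh → F, giving FM.
A6: root A down a minor seventh → B, giving B6.

F° DM G-7 FM B6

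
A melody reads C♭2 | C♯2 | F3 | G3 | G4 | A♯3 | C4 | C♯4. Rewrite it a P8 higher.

Cb2 -> Cb3
C#2 -> C#3
F3 -> F4
G3 -> G4
G4 -> G5
A#3 -> A#4
C4 -> C5
C#4 -> C#5

Cb3 C#3 F4 G4 G5 A#4 C5 C#5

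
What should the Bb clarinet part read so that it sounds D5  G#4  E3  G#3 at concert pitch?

E5 A#4 F#3 A#3

Written C4 sounds as Bb3 on the Bb clarinet, so concert pitches are written a major second up.
D5 -> E5
G#4 -> A#4
E3 -> F#3
G#3 -> A#3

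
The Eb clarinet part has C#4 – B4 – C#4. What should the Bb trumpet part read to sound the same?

First find concert pitch: the Eb clarinet sounds a minor third above written, so C#4 B4 C#4 sounds E4 D5 E4.
Then write for Bb trumpet: it sounds a major second below written, so the part must be a major second above concert.
E4 → F#4
D5 → E5
E4 → F#4

F#4 E5 F#4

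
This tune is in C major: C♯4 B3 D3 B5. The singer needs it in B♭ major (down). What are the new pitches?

B3 A3 C3 A5

C major to B♭ major down is a major second, so every note moves down by that interval.
C#4 gives B3
B3 gives A3
D3 gives C3
B5 gives A5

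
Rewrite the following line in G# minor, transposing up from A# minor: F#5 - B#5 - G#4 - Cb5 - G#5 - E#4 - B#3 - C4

From A# up to G# is a minor seventh; apply that to each pitch.
F#5 -> E6
B#5 -> A#6
G#4 -> F#5
Cb5 -> Bbb5
G#5 -> F#6
E#4 -> D#5
B#3 -> A#4
C4 -> Bb4

E6 A#6 F#5 Bbb5 F#6 D#5 A#4 Bb4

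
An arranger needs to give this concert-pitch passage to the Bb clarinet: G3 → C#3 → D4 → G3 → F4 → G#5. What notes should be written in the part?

The Bb clarinet sounds a major second below written, so the written part must be a major second above concert — transpose each note up.
G3 -> A3
C#3 -> D#3
D4 -> E4
G3 -> A3
F4 -> G4
G#5 -> A#5

A3 D#3 E4 A3 G4 A#5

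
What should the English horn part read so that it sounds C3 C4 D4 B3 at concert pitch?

G3 G4 A4 F#4

Written C4 sounds as F3 on the English horn, so concert pitches are written a perfect fifth up.
C3 → G3
C4 → G4
D4 → A4
B3 → F#4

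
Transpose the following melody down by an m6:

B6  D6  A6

D#6 F#5 C#6

A minor sixth down from B6 gives D#6.
A minor sixth down from D6 gives F#5.
A6 down a minor sixth is C#6.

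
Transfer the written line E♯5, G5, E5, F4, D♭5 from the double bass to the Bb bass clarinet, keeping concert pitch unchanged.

F##5 A5 F#5 G4 Eb5

First find concert pitch: the double bass sounds a perfect octave below written, so E♯5 G5 E5 F4 D♭5 sounds E#4 G4 E4 F3 Db4.
Then write for Bb bass clarinet: it sounds a major ninth below written, so the part must be a major ninth above concert.
E#4 → F##5
G4 → A5
E4 → F#5
F3 → G4
Db4 → Eb5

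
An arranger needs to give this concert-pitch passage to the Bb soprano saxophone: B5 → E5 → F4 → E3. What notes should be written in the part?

C#6 F#5 G4 F#3

The Bb soprano saxophone sounds a major second below written, so the written part must be a major second above concert — transpose each note up.
B5 gives C#6
E5 gives F#5
F4 gives G4
E3 gives F#3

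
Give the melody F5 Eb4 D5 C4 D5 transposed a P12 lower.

F5 -> Bb3
Eb4 -> Ab2
D5 -> G3
C4 -> F2
D5 -> G3

Bb3 Ab2 G3 F2 G3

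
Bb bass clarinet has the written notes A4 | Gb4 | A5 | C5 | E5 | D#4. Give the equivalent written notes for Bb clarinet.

A3 Gb3 A4 C4 E4 D#3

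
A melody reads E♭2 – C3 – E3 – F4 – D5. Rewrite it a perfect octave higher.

Eb3 C4 E4 F5 D6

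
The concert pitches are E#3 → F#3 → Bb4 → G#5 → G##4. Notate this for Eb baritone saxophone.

C##5 D#5 G6 E#7 E##6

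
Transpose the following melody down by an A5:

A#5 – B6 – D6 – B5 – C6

D5 Eb6 Gb5 Eb5 Fb5

A#5 -> D5
B6 -> Eb6
D6 -> Gb5
B5 -> Eb5
C6 -> Fb5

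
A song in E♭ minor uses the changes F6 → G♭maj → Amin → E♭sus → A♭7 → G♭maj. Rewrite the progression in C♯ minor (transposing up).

D#6 Emaj F##min C#sus F#7 Emaj

E♭ minor up to C♯ minor is an augmented sixth; each chord root moves by that interval while the quality stays the same.
F6: root F up an augmented sixth → D#, giving D#6.
G♭maj: root G♭ up an augmented sixth → E, giving Emaj.
Amin: root A up an augmented sixth → F##, giving F##min.
E♭sus: root E♭ up an augmented sixth → C#, giving C#sus.
A♭7: root A♭ up an augmented sixth → F#, giving F#7.
G♭maj: root G♭ up an augmented sixth → E, giving Emaj.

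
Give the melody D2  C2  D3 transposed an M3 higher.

D2: a third up reaches F, and 4 semitones makes it F#2.
C2: a third up reaches E, and 4 semitones makes it E2.
D3: a third up reaches F, and 4 semitones makes it F#3.

F#2 E2 F#3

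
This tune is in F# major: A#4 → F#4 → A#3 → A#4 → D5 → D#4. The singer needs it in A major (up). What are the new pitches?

From F# up to A is a minor third; apply that to each pitch.
A#4 becomes C#5
F#4 becomes A4
A#3 becomes C#4
A#4 becomes C#5
D5 becomes F5
D#4 becomes F#4

C#5 A4 C#4 C#5 F5 F#4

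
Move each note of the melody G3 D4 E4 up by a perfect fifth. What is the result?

G3 up a perfect fifth is D4.
D4 up a perfect fifth is A4.
E4: a fifth up reaches B, and 7 semitones makes it B4.

D4 A4 B4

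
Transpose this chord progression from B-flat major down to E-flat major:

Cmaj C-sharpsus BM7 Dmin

Fmaj F#sus EM7 Gmin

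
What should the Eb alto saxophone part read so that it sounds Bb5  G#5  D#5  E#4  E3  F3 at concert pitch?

The Eb alto saxophone sounds a major sixth below written, so the written part must be a major sixth above concert — transpose each note up.
Bb5 → G6
G#5 → E#6
D#5 → B#5
E#4 → C##5
E3 → C#4
F3 → D4

G6 E#6 B#5 C##5 C#4 D4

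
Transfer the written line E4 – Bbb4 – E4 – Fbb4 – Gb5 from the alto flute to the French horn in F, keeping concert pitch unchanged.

F#4 Cb5 F#4 Gbb4 Ab5

First find concert pitch: the alto flute sounds a perfect fourth below written, so E4 Bbb4 E4 Fbb4 Gb5 sounds B3 Fb4 B3 Cbb4 Db5.
Then write for French horn in F: it sounds a perfect fifth below written, so the part must be a perfect fifth above concert.
B3 → F#4
Fb4 → Cb5
B3 → F#4
Cbb4 → Gbb4
Db5 → Ab5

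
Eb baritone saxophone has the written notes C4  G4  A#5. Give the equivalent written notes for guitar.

Eb3 Bb3 C#5

First find concert pitch: the Eb baritone saxophone sounds a major thirteenth below written, so C4 G4 A#5 sounds Eb2 Bb2 C#4.
Then write for guitar: it sounds a perfect octave below written, so the part must be a perfect octave above concert.
Eb2 → Eb3
Bb2 → Bb3
C#4 → C#5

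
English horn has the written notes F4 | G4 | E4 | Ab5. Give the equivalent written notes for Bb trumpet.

C4 D4 B3 Eb5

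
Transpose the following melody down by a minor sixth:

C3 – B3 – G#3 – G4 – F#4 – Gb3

E2 D#3 B#2 B3 A#3 Bb2

C3 becomes E2
B3 becomes D#3
G#3 becomes B#2
G4 becomes B3
F#4 becomes A#3
Gb3 becomes Bb2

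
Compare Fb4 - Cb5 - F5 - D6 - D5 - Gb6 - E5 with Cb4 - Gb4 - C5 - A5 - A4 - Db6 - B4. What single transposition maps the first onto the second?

down a perfect fourth

From Fb4 to Cb4 is 4 letter names — a fourth of some quality.
Cb4 to Fb4 is 5 semitones, which makes it a perfect fourth; the second version is lower, so the direction is down.
Checking another pair — E5 → B4 — gives the same interval.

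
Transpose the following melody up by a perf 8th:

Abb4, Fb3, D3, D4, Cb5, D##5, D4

Abb4 becomes Abb5
Fb3 becomes Fb4
D3 becomes D4
D4 becomes D5
Cb5 becomes Cb6
D##5 becomes D##6
D4 becomes D5

Abb5 Fb4 D4 D5 Cb6 D##6 D5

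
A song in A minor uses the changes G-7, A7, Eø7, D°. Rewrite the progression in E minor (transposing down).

A minor down to E minor is a perfect fourth; each chord root moves by that interval while the quality stays the same.
G-7: root G down a perfect fourth → D, giving D-7.
A7: root A down a perfect fourth → E, giving E7.
Eø7: root E down a perfect fourth → B, giving Bø7.
D°: root D down a perfect fourth → A, giving A°.

D-7 E7 Bø7 A°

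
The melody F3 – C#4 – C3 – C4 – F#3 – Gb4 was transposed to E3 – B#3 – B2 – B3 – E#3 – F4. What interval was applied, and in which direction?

down a minor second

Take the first pair: F3 → E3. F to E spans 2 letter names, so the interval is some kind of second.
E3 to F3 is 1 semitone, which makes it a minor second; the second version is lower, so the direction is down.
Checking another pair — Gb4 → F4 — gives the same interval.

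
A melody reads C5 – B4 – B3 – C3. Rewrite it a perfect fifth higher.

G5 F#5 F#4 G3

C5 up a perfect fifth is G5.
B4: a fifth up reaches F, and 7 semitones makes it F#5.
B3: a fifth up reaches F, and 7 semitones makes it F#4.
C3 up a perfect fifth is G3.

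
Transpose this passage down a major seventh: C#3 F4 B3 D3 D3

C#3 becomes D2
F4 becomes Gb3
B3 becomes C3
D3 becomes Eb2
D3 becomes Eb2

D2 Gb3 C3 Eb2 Eb2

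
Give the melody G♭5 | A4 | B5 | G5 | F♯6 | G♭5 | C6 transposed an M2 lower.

Fb5 G4 A5 F5 E6 Fb5 Bb5

Gb5: a second down reaches F, and 2 semitones makes it Fb5.
A4 down a major second is G4.
A major second down from B5 gives A5.
G5: a second down reaches F, and 2 semitones makes it F5.
F#6: a second down reaches E, and 2 semitones makes it E6.
Gb5 down a major second is Fb5.
C6 down a major second is Bb5.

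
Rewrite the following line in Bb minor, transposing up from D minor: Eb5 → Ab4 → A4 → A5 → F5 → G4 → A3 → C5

Cb6 Fb5 F5 F6 Db6 Eb5 F4 Ab5

D minor to Bb minor up is a minor sixth, so every note moves up by that interval.
Eb5 becomes Cb6
Ab4 becomes Fb5
A4 becomes F5
A5 becomes F6
F5 becomes Db6
G4 becomes Eb5
A3 becomes F4
C5 becomes Ab5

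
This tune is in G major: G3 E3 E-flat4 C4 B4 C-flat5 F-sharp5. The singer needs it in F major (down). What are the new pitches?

F3 D3 Db4 Bb3 A4 Bbb4 E5

G major to F major down is a major second, so every note moves down by that interval.
G3 → F3
E3 → D3
Eb4 → Db4
C4 → Bb3
B4 → A4
Cb5 → Bbb4
F#5 → E5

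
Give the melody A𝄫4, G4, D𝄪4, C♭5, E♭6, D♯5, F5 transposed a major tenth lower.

Fbb3 Eb3 B#2 Abb3 Cb5 B3 Db4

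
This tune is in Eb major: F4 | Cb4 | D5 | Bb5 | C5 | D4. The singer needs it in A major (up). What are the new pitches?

B4 F4 G#5 E6 F#5 G#4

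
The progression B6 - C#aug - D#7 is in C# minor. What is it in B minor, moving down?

C# minor down to B minor is a major second; each chord root moves by that interval while the quality stays the same.
B6: root B down a major second → A, giving A6.
C#aug: root C# down a major second → B, giving Baug.
D#7: root D# down a major second → C#, giving C#7.

A6 Baug C#7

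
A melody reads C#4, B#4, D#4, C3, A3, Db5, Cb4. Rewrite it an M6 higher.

A#4 G##5 B#4 A3 F#4 Bb5 Ab4

C#4: a sixth up reaches A, and 9 semitones makes it A#4.
B#4 up a major sixth is G##5.
D#4: a sixth up reaches B, and 9 semitones makes it B#4.
A major sixth up from C3 gives A3.
A3: a sixth up reaches F, and 9 semitones makes it F#4.
Db5 up a major sixth is Bb5.
Cb4: a sixth up reaches A, and 9 semitones makes it Ab4.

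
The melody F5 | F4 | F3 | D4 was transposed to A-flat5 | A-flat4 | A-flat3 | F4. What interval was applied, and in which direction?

up a minor third

From F5 to Ab5 is 3 letter names — a third of some quality.
F5 to Ab5 is 3 semitones, which makes it a minor third; the second version is higher, so the direction is up.
Checking another pair — D4 → F4 — gives the same interval.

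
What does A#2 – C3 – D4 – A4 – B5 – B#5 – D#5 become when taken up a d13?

A#2 -> F4
C3 -> Abb4
D4 -> Bbb5
A4 -> Fb6
B5 -> Gb7
B#5 -> G7
D#5 -> Bb6

F4 Abb4 Bbb5 Fb6 Gb7 G7 Bb6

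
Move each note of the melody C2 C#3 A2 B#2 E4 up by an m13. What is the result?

Ab3 A4 F4 G#4 C6

C2 -> Ab3
C#3 -> A4
A2 -> F4
B#2 -> G#4
E4 -> C6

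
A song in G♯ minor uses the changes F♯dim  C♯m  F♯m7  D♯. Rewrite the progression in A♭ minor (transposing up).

Gbdim Dbm Gbm7 Eb

G♯ minor up to A♭ minor is a diminished second; each chord root moves by that interval while the quality stays the same.
F♯dim: root F♯ up a diminished second → Gb, giving Gbdim.
C♯m: root C♯ up a diminished second → Db, giving Dbm.
F♯m7: root F♯ up a diminished second → Gb, giving Gbm7.
D♯: root D♯ up a diminished second → Eb, giving Eb.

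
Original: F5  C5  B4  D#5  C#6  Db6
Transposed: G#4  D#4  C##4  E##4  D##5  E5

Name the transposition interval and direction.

Take the first pair: F5 → G#4. F to G spans 7 letter names, so the interval is some kind of seventh.
G#4 to F5 is 9 semitones, which makes it a diminished seventh; the second version is lower, so the direction is down.
Checking another pair — Db6 → E5 — gives the same interval.

down a diminished seventh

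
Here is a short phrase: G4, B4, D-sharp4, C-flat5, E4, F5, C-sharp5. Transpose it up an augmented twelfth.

G4 to D#6
B4 to F##6
D#4 to A##5
Cb5 to G6
E4 to B#5
F5 to C#7
C#5 to G##6

D#6 F##6 A##5 G6 B#5 C#7 G##6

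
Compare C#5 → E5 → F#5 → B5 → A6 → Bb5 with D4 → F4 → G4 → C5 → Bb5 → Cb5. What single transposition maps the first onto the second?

Take the first pair: C#5 → D4. C to D spans 7 letter names, so the interval is some kind of seventh.
D4 to C#5 is 11 semitones, which makes it a major seventh; the second version is lower, so the direction is down.
Checking another pair — Bb5 → Cb5 — gives the same interval.

down a major seventh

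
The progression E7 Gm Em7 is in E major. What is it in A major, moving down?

E major down to A major is a perfect fifth; each chord root moves by that interval while the quality stays the same.
E7: root E down a perfect fifth → A, giving A7.
Gm: root G down a perfect fifth → C, giving Cm.
Em7: root E down a perfect fifth → A, giving Am7.

A7 Cm Am7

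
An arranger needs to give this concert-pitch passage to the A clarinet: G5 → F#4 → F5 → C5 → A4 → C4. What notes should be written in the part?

The A clarinet sounds a minor third below written, so the written part must be a minor third above concert — transpose each note up.
G5 -> Bb5
F#4 -> A4
F5 -> Ab5
C5 -> Eb5
A4 -> C5
C4 -> Eb4

Bb5 A4 Ab5 Eb5 C5 Eb4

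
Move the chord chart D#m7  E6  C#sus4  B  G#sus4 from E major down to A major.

E major down to A major is a perfect fifth; each chord root moves by that interval while the quality stays the same.
D#m7: root D# down a perfect fifth → G#, giving G#m7.
E6: root E down a perfect fifth → A, giving A6.
C#sus4: root C# down a perfect fifth → F#, giving F#sus4.
B: root B down a perfect fifth → E, giving E.
G#sus4: root G# down a perfect fifth → C#, giving C#sus4.

G#m7 A6 F#sus4 E C#sus4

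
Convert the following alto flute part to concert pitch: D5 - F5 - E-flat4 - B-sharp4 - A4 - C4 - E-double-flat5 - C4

The alto flute sounds a perfect fourth below written, so transpose each written note down a perfect fourth.
D5 → A4
F5 → C5
Eb4 → Bb3
B#4 → F##4
A4 → E4
C4 → G3
Ebb5 → Bbb4
C4 → G3

A4 C5 Bb3 F##4 E4 G3 Bbb4 G3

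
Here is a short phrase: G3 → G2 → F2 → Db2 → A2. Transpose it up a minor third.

A minor third up from G3 gives Bb3.
G2 up a minor third is Bb2.
A minor third up from F2 gives Ab2.
A minor third up from Db2 gives Fb2.
A2 up a minor third is C3.

Bb3 Bb2 Ab2 Fb2 C3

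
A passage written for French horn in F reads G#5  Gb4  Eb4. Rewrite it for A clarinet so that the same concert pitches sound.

First find concert pitch: the French horn in F sounds a perfect fifth below written, so G#5 Gb4 Eb4 sounds C#5 Cb4 Ab3.
Then write for A clarinet: it sounds a minor third below written, so the part must be a minor third above concert.
C#5 → E5
Cb4 → Ebb4
Ab3 → Cb4

E5 Ebb4 Cb4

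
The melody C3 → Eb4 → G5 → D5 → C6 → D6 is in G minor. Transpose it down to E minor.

A2 C4 E5 B4 A5 B5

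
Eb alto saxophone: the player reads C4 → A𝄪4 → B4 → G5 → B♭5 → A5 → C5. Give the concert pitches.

Eb3 C##4 D4 Bb4 Db5 C5 Eb4

The Eb alto saxophone sounds a major sixth below written, so transpose each written note down a major sixth.
C4 gives Eb3
A##4 gives C##4
B4 gives D4
G5 gives Bb4
Bb5 gives Db5
A5 gives C5
C5 gives Eb4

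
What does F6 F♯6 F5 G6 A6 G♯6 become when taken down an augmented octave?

F6 down an augmented octave is Fb5.
F#6: an octave down reaches F, and 13 semitones makes it F5.
F5 down an augmented octave is Fb4.
An augmented octave down from G6 gives Gb5.
A6 down an augmented octave is Ab5.
G#6: an octave down reaches G, and 13 semitones makes it G5.

Fb5 F5 Fb4 Gb5 Ab5 G5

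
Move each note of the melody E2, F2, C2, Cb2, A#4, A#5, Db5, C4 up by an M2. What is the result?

F#2 G2 D2 Db2 B#4 B#5 Eb5 D4

E2 to F#2
F2 to G2
C2 to D2
Cb2 to Db2
A#4 to B#4
A#5 to B#5
Db5 to Eb5
C4 to D4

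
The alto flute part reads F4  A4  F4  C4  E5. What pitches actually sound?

The alto flute sounds a perfect fourth below written, so transpose each written note down a perfect fourth.
F4 to C4
A4 to E4
F4 to C4
C4 to G3
E5 to B4

C4 E4 C4 G3 B4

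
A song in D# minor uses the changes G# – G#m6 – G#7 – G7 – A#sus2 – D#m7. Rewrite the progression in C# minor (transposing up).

F# F#m6 F#7 F7 G#sus2 C#m7

D# minor up to C# minor is a minor seventh; each chord root moves by that interval while the quality stays the same.
G#: root G# up a minor seventh → F#, giving F#.
G#m6: root G# up a minor seventh → F#, giving F#m6.
G#7: root G# up a minor seventh → F#, giving F#7.
G7: root G up a minor seventh → F, giving F7.
A#sus2: root A# up a minor seventh → G#, giving G#sus2.
D#m7: root D# up a minor seventh → C#, giving C#m7.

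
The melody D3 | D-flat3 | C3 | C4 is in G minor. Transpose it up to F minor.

C4 Cb4 Bb3 Bb4

From G up to F is a minor seventh; apply that to each pitch.
D3 → C4
Db3 → Cb4
C3 → Bb3
C4 → Bb4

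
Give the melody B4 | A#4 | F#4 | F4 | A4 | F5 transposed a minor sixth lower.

B4 becomes D#4
A#4 becomes C##4
F#4 becomes A#3
F4 becomes A3
A4 becomes C#4
F5 becomes A4

D#4 C##4 A#3 A3 C#4 A4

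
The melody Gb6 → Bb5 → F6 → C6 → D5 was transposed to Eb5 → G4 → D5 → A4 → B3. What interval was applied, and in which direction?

down a minor tenth

From Gb6 to Eb5 is 10 letter names — a tenth of some quality.
Eb5 to Gb6 is 15 semitones, which makes it a minor tenth; the second version is lower, so the direction is down.
Checking another pair — D5 → B3 — gives the same interval.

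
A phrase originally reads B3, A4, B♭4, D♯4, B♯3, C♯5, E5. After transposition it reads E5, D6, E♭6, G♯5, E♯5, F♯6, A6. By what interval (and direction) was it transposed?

up a perfect eleventh

Take the first pair: B3 → E5. B to E spans 11 letter names, so the interval is some kind of eleventh.
B3 to E5 is 17 semitones, which makes it a perfect eleventh; the second version is higher, so the direction is up.
Checking another pair — E5 → A6 — gives the same interval.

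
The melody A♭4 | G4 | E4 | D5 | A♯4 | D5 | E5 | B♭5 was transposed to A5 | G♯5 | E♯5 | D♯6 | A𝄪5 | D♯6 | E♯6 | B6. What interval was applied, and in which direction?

up an augmented octave

From Ab4 to A5 is 8 letter names — an octave of some quality.
Ab4 to A5 is 13 semitones, which makes it an augmented octave; the second version is higher, so the direction is up.
Checking another pair — Bb5 → B6 — gives the same interval.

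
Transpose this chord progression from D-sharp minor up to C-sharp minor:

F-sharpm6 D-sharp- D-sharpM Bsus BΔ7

Em6 C#- C#M Asus AΔ7

D-sharp minor up to C-sharp minor is a minor seventh; each chord root moves by that interval while the quality stays the same.
F-sharpm6: root F-sharp up a minor seventh → E, giving Em6.
D-sharp-: root D-sharp up a minor seventh → C#, giving C#-.
D-sharpM: root D-sharp up a minor seventh → C#, giving C#M.
Bsus: root B up a minor seventh → A, giving Asus.
BΔ7: root B up a minor seventh → A, giving AΔ7.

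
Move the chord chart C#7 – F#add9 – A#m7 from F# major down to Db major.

F# major down to Db major is an augmented third; each chord root moves by that interval while the quality stays the same.
C#7: root C# down an augmented third → Ab, giving Ab7.
F#add9: root F# down an augmented third → Db, giving Dbadd9.
A#m7: root A# down an augmented third → F, giving Fm7.

Ab7 Dbadd9 Fm7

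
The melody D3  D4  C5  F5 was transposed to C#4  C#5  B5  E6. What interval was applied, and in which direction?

up a major seventh

Take the first pair: D3 → C#4. D to C spans 7 letter names, so the interval is some kind of seventh.
D3 to C#4 is 11 semitones, which makes it a major seventh; the second version is higher, so the direction is up.
Checking another pair — F5 → E6 — gives the same interval.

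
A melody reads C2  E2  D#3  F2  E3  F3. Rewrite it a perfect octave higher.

C3 E3 D#4 F3 E4 F4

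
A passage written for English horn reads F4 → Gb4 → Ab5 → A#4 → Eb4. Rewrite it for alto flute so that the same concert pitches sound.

First find concert pitch: the English horn sounds a perfect fifth below written, so F4 Gb4 Ab5 A#4 Eb4 sounds Bb3 Cb4 Db5 D#4 Ab3.
Then write for alto flute: it sounds a perfect fourth below written, so the part must be a perfect fourth above concert.
Bb3 → Eb4
Cb4 → Fb4
Db5 → Gb5
D#4 → G#4
Ab3 → Db4

Eb4 Fb4 Gb5 G#4 Db4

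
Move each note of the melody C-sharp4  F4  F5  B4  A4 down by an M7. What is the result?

C#4 to D3
F4 to Gb3
F5 to Gb4
B4 to C4
A4 to Bb3

D3 Gb3 Gb4 C4 Bb3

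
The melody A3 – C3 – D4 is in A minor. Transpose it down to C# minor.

A minor to C# minor down is a minor sixth, so every note moves down by that interval.
A3 -> C#3
C3 -> E2
D4 -> F#3

C#3 E2 F#3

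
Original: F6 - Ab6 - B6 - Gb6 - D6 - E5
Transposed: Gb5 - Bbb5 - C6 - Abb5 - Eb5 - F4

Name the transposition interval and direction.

down a major seventh

Take the first pair: F6 → Gb5. F to G spans 7 letter names, so the interval is some kind of seventh.
Gb5 to F6 is 11 semitones, which makes it a major seventh; the second version is lower, so the direction is down.
Checking another pair — E5 → F4 — gives the same interval.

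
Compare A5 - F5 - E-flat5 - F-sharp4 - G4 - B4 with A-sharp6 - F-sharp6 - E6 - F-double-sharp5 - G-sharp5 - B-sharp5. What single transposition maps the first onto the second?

Take the first pair: A5 → A#6. A to A spans 8 letter names, so the interval is some kind of octave.
A5 to A#6 is 13 semitones, which makes it an augmented octave; the second version is higher, so the direction is up.
Checking another pair — B4 → B#5 — gives the same interval.

up an augmented octave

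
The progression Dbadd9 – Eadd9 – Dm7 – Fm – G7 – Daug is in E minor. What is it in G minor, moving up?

E minor up to G minor is a minor third; each chord root moves by that interval while the quality stays the same.
Dbadd9: root Db up a minor third → Fb, giving Fbadd9.
Eadd9: root E up a minor third → G, giving Gadd9.
Dm7: root D up a minor third → F, giving Fm7.
Fm: root F up a minor third → Ab, giving Abm.
G7: root G up a minor third → Bb, giving Bb7.
Daug: root D up a minor third → F, giving Faug.

Fbadd9 Gadd9 Fm7 Abm Bb7 Faug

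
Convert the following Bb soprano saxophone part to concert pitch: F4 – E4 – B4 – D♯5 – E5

Eb4 D4 A4 C#5 D5

Written C4 on the Bb soprano saxophone sounds as Bb3, a major second lower; apply that shift to every note.
F4 gives Eb4
E4 gives D4
B4 gives A4
D#5 gives C#5
E5 gives D5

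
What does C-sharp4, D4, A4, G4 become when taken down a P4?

G#3 A3 E4 D4

C#4 becomes G#3
D4 becomes A3
A4 becomes E4
G4 becomes D4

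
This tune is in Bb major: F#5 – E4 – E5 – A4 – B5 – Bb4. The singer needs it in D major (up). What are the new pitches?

A#5 G#4 G#5 C#5 D#6 D5

Bb major to D major up is a major third, so every note moves up by that interval.
F#5 → A#5
E4 → G#4
E5 → G#5
A4 → C#5
B5 → D#6
Bb4 → D5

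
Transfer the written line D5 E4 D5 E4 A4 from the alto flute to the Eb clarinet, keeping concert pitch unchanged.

First find concert pitch: the alto flute sounds a perfect fourth below written, so D5 E4 D5 E4 A4 sounds A4 B3 A4 B3 E4.
Then write for Eb clarinet: it sounds a minor third above written, so the part must be a minor third below concert.
A4 → F#4
B3 → G#3
A4 → F#4
B3 → G#3
E4 → C#4

F#4 G#3 F#4 G#3 C#4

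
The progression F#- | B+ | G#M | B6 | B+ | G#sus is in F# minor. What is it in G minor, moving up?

F# minor up to G minor is a minor second; each chord root moves by that interval while the quality stays the same.
F#-: root F# up a minor second → G, giving G-.
B+: root B up a minor second → C, giving C+.
G#M: root G# up a minor second → A, giving AM.
B6: root B up a minor second → C, giving C6.
B+: root B up a minor second → C, giving C+.
G#sus: root G# up a minor second → A, giving Asus.

G- C+ AM C6 C+ Asus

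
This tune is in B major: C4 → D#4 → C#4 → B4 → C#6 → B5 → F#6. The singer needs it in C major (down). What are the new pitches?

Db3 E3 D3 C4 D5 C5 G5

B major to C major down is a major seventh, so every note moves down by that interval.
C4 to Db3
D#4 to E3
C#4 to D3
B4 to C4
C#6 to D5
B5 to C5
F#6 to G5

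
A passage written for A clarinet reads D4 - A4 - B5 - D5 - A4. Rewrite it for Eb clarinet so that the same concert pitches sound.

G#3 D#4 E#5 G#4 D#4

First find concert pitch: the A clarinet sounds a minor third below written, so D4 A4 B5 D5 A4 sounds B3 F#4 G#5 B4 F#4.
Then write for Eb clarinet: it sounds a minor third above written, so the part must be a minor third below concert.
B3 → G#3
F#4 → D#4
G#5 → E#5
B4 → G#4
F#4 → D#4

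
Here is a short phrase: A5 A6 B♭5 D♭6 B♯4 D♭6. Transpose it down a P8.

A4 A5 Bb4 Db5 B#3 Db5

A5 gives A4
A6 gives A5
Bb5 gives Bb4
Db6 gives Db5
B#4 gives B#3
Db6 gives Db5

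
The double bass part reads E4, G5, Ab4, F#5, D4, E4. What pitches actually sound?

E3 G4 Ab3 F#4 D3 E3

Written C4 on the double bass sounds as C3, a perfect octave lower; apply that shift to every note.
E4 to E3
G5 to G4
Ab4 to Ab3
F#5 to F#4
D4 to D3
E4 to E3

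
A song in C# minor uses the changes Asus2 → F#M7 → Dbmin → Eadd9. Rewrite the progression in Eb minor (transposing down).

Cbsus2 AbM7 Fbbmin Gbadd9

C# minor down to Eb minor is an augmented sixth; each chord root moves by that interval while the quality stays the same.
Asus2: root A down an augmented sixth → Cb, giving Cbsus2.
F#M7: root F# down an augmented sixth → Ab, giving AbM7.
Dbmin: root Db down an augmented sixth → Fbb, giving Fbbmin.
Eadd9: root E down an augmented sixth → Gb, giving Gbadd9.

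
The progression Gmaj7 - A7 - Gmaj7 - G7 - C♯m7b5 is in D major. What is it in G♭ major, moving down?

Cbmaj7 Db7 Cbmaj7 Cb7 Fm7b5

D major down to G♭ major is an augmented fifth; each chord root moves by that interval while the quality stays the same.
Gmaj7: root G down an augmented fifth → Cb, giving Cbmaj7.
A7: root A down an augmented fifth → Db, giving Db7.
Gmaj7: root G down an augmented fifth → Cb, giving Cbmaj7.
G7: root G down an augmented fifth → Cb, giving Cb7.
C♯m7b5: root C♯ down an augmented fifth → F, giving Fm7b5.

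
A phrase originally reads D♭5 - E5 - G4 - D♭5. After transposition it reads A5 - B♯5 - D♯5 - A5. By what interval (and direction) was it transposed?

up an augmented fifth

From Db5 to A5 is 5 letter names — a fifth of some quality.
Db5 to A5 is 8 semitones, which makes it an augmented fifth; the second version is higher, so the direction is up.
Checking another pair — Db5 → A5 — gives the same interval.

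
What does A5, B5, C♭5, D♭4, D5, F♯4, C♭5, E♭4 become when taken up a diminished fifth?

A5 -> Eb6
B5 -> F6
Cb5 -> Gbb5
Db4 -> Abb4
D5 -> Ab5
F#4 -> C5
Cb5 -> Gbb5
Eb4 -> Bbb4

Eb6 F6 Gbb5 Abb4 Ab5 C5 Gbb5 Bbb4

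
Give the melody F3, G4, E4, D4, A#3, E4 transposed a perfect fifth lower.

Bb2 C4 A3 G3 D#3 A3

F3 -> Bb2
G4 -> C4
E4 -> A3
D4 -> G3
A#3 -> D#3
E4 -> A3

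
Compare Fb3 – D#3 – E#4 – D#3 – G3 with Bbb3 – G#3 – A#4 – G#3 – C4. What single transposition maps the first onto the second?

up a perfect fourth

From Fb3 to Bbb3 is 4 letter names — a fourth of some quality.
Fb3 to Bbb3 is 5 semitones, which makes it a perfect fourth; the second version is higher, so the direction is up.
Checking another pair — G3 → C4 — gives the same interval.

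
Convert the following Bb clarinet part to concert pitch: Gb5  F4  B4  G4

Written C4 on the Bb clarinet sounds as Bb3, a major second lower; apply that shift to every note.
Gb5 gives Fb5
F4 gives Eb4
B4 gives A4
G4 gives F4

Fb5 Eb4 A4 F4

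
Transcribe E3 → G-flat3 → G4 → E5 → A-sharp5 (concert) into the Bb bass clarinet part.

F#4 Ab4 A5 F#6 B#6

Written C4 sounds as Bb2 on the Bb bass clarinet, so concert pitches are written a major ninth up.
E3 to F#4
Gb3 to Ab4
G4 to A5
E5 to F#6
A#5 to B#6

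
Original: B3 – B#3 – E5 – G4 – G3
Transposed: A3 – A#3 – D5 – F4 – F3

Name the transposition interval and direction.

Take the first pair: B3 → A3. B to A spans 2 letter names, so the interval is some kind of second.
A3 to B3 is 2 semitones, which makes it a major second; the second version is lower, so the direction is down.
Checking another pair — G3 → F3 — gives the same interval.

down a major second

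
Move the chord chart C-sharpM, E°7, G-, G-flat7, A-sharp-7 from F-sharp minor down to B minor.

F#M A°7 C- Cb7 D#-7

F-sharp minor down to B minor is a perfect fifth; each chord root moves by that interval while the quality stays the same.
C-sharpM: root C-sharp down a perfect fifth → F#, giving F#M.
E°7: root E down a perfect fifth → A, giving A°7.
G-: root G down a perfect fifth → C, giving C-.
G-flat7: root G-flat down a perfect fifth → Cb, giving Cb7.
A-sharp-7: root A-sharp down a perfect fifth → D#, giving D#-7.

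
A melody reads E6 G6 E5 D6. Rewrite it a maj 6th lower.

G5 Bb5 G4 F5

E6 becomes G5
G6 becomes Bb5
E5 becomes G4
D6 becomes F5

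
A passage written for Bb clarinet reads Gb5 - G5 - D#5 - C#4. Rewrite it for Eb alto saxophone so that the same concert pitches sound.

Db6 D6 A#5 G#4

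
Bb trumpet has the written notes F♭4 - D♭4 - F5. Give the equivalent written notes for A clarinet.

Gbb4 Ebb4 Gb5

First find concert pitch: the Bb trumpet sounds a major second below written, so F♭4 D♭4 F5 sounds Ebb4 Cb4 Eb5.
Then write for A clarinet: it sounds a minor third below written, so the part must be a minor third above concert.
Ebb4 → Gbb4
Cb4 → Ebb4
Eb5 → Gb5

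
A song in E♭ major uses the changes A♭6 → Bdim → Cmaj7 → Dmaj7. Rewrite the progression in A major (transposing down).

E♭ major down to A major is a diminished fifth; each chord root moves by that interval while the quality stays the same.
A♭6: root A♭ down a diminished fifth → D, giving D6.
Bdim: root B down a diminished fifth → E#, giving E#dim.
Cmaj7: root C down a diminished fifth → F#, giving F#maj7.
Dmaj7: root D down a diminished fifth → G#, giving G#maj7.

D6 E#dim F#maj7 G#maj7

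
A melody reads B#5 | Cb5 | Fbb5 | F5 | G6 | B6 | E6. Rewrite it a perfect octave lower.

B#4 Cb4 Fbb4 F4 G5 B5 E5

B#5 -> B#4
Cb5 -> Cb4
Fbb5 -> Fbb4
F5 -> F4
G6 -> G5
B6 -> B5
E6 -> E5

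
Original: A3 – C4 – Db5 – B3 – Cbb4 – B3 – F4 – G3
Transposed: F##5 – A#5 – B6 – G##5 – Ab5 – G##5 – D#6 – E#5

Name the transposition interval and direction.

up an augmented thirteenth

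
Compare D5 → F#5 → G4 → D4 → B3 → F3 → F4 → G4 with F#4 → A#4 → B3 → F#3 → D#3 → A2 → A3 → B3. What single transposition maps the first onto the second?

down a minor sixth

From D5 to F#4 is 6 letter names — a sixth of some quality.
F#4 to D5 is 8 semitones, which makes it a minor sixth; the second version is lower, so the direction is down.
Checking another pair — G4 → B3 — gives the same interval.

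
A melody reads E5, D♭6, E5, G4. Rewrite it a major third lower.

E5 -> C5
Db6 -> Bbb5
E5 -> C5
G4 -> Eb4

C5 Bbb5 C5 Eb4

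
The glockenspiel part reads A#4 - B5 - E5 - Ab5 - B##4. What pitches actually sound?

The glockenspiel sounds a perfect fifteenth above written, so transpose each written note up a perfect fifteenth.
A#4 becomes A#6
B5 becomes B7
E5 becomes E7
Ab5 becomes Ab7
B##4 becomes B##6

A#6 B7 E7 Ab7 B##6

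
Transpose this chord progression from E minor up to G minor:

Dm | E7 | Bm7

E minor up to G minor is a minor third; each chord root moves by that interval while the quality stays the same.
Dm: root D up a minor third → F, giving Fm.
E7: root E up a minor third → G, giving G7.
Bm7: root B up a minor third → D, giving Dm7.

Fm G7 Dm7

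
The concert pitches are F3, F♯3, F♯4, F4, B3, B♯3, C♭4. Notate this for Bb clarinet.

The Bb clarinet sounds a major second below written, so the written part must be a major second above concert — transpose each note up.
F3 gives G3
F#3 gives G#3
F#4 gives G#4
F4 gives G4
B3 gives C#4
B#3 gives C##4
Cb4 gives Db4

G3 G#3 G#4 G4 C#4 C##4 Db4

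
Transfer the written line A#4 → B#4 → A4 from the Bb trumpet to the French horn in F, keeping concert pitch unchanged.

D#5 E#5 D5

First find concert pitch: the Bb trumpet sounds a major second below written, so A#4 B#4 A4 sounds G#4 A#4 G4.
Then write for French horn in F: it sounds a perfect fifth below written, so the part must be a perfect fifth above concert.
G#4 → D#5
A#4 → E#5
G4 → D5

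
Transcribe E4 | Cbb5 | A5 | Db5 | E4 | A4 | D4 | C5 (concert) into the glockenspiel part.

E2 Cbb3 A3 Db3 E2 A2 D2 C3

Written C4 sounds as C6 on the glockenspiel, so concert pitches are written a perfect fifteenth down.
E4 to E2
Cbb5 to Cbb3
A5 to A3
Db5 to Db3
E4 to E2
A4 to A2
D4 to D2
C5 to C3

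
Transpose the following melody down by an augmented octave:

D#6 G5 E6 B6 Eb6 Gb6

D#6 gives D5
G5 gives Gb4
E6 gives Eb5
B6 gives Bb5
Eb6 gives Ebb5
Gb6 gives Gbb5

D5 Gb4 Eb5 Bb5 Ebb5 Gbb5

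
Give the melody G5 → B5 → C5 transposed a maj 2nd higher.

G5 -> A5
B5 -> C#6
C5 -> D5

A5 C#6 D5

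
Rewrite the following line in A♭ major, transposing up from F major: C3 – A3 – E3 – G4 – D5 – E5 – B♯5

Eb3 C4 G3 Bb4 F5 G5 D#6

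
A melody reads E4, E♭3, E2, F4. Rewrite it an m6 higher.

E4 -> C5
Eb3 -> Cb4
E2 -> C3
F4 -> Db5

C5 Cb4 C3 Db5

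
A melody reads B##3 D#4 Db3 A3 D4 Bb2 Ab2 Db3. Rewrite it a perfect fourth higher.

B##3: a fourth up reaches E, and 5 semitones makes it E##4.
D#4 up a perfect fourth is G#4.
Db3: a fourth up reaches G, and 5 semitones makes it Gb3.
A3: a fourth up reaches D, and 5 semitones makes it D4.
D4: a fourth up reaches G, and 5 semitones makes it G4.
A perfect fourth up from Bb2 gives Eb3.
Ab2 up a perfect fourth is Db3.
A perfect fourth up from Db3 gives Gb3.

E##4 G#4 Gb3 D4 G4 Eb3 Db3 Gb3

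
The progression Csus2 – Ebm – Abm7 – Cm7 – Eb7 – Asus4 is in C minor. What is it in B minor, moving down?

Bsus2 Dm Gm7 Bm7 D7 G#sus4

C minor down to B minor is a minor second; each chord root moves by that interval while the quality stays the same.
Csus2: root C down a minor second → B, giving Bsus2.
Ebm: root Eb down a minor second → D, giving Dm.
Abm7: root Ab down a minor second → G, giving Gm7.
Cm7: root C down a minor second → B, giving Bm7.
Eb7: root Eb down a minor second → D, giving D7.
Asus4: root A down a minor second → G#, giving G#sus4.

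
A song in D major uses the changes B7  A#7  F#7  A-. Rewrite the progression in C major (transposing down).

D major down to C major is a major second; each chord root moves by that interval while the quality stays the same.
B7: root B down a major second → A, giving A7.
A#7: root A# down a major second → G#, giving G#7.
F#7: root F# down a major second → E, giving E7.
A-: root A down a major second → G, giving G-.

A7 G#7 E7 G-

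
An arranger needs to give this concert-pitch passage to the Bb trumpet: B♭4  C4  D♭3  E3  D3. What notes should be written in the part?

Written C4 sounds as Bb3 on the Bb trumpet, so concert pitches are written a major second up.
Bb4 → C5
C4 → D4
Db3 → Eb3
E3 → F#3
D3 → E3

C5 D4 Eb3 F#3 E3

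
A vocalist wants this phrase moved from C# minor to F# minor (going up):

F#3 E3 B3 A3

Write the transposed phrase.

B3 A3 E4 D4

C# minor to F# minor up is a perfect fourth, so every note moves up by that interval.
F#3 → B3
E3 → A3
B3 → E4
A3 → D4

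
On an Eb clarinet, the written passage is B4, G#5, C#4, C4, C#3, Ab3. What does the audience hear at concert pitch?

D5 B5 E4 Eb4 E3 Cb4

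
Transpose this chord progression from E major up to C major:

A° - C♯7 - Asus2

F° A7 Fsus2

E major up to C major is a minor sixth; each chord root moves by that interval while the quality stays the same.
A°: root A up a minor sixth → F, giving F°.
C♯7: root C♯ up a minor sixth → A, giving A7.
Asus2: root A up a minor sixth → F, giving Fsus2.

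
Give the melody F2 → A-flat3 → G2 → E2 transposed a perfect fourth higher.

Bb2 Db4 C3 A2

F2 to Bb2
Ab3 to Db4
G2 to C3
E2 to A2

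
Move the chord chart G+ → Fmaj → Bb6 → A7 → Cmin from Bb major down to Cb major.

Ab+ Gbmaj Cb6 Bb7 Dbmin

Bb major down to Cb major is a major seventh; each chord root moves by that interval while the quality stays the same.
G+: root G down a major seventh → Ab, giving Ab+.
Fmaj: root F down a major seventh → Gb, giving Gbmaj.
Bb6: root Bb down a major seventh → Cb, giving Cb6.
A7: root A down a major seventh → Bb, giving Bb7.
Cmin: root C down a major seventh → Db, giving Dbmin.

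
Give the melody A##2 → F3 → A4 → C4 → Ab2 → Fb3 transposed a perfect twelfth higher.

E##4 C5 E6 G5 Eb4 Cb5

A perfect twelfth up from A##2 gives E##4.
F3 up a perfect twelfth is C5.
A4 up a perfect twelfth is E6.
A perfect twelfth up from C4 gives G5.
A perfect twelfth up from Ab2 gives Eb4.
Fb3: a twelfth up reaches C, and 19 semitones makes it Cb5.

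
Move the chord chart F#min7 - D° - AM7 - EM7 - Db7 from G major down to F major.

G major down to F major is a major second; each chord root moves by that interval while the quality stays the same.
F#min7: root F# down a major second → E, giving Emin7.
D°: root D down a major second → C, giving C°.
AM7: root A down a major second → G, giving GM7.
EM7: root E down a major second → D, giving DM7.
Db7: root Db down a major second → Cb, giving Cb7.

Emin7 C° GM7 DM7 Cb7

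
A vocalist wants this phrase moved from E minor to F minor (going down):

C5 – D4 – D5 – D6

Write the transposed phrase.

E minor to F minor down is a major seventh, so every note moves down by that interval.
C5 -> Db4
D4 -> Eb3
D5 -> Eb4
D6 -> Eb5

Db4 Eb3 Eb4 Eb5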